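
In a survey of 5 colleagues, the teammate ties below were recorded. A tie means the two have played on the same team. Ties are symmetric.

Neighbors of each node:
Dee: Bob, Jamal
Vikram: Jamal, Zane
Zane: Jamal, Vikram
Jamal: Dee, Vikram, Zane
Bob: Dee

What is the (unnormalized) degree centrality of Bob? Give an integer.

1

Bob is directly tied to Dee. That is 1 neighbor, so the degree of Bob is 1.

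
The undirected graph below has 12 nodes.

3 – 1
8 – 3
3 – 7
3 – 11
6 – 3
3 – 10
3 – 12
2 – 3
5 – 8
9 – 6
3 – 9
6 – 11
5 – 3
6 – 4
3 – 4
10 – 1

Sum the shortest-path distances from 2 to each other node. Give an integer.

Distances from 2: 1:2, 3:1, 4:2, 5:2, 6:2, 7:2, 8:2, 9:2, 10:2, 11:2, 12:2.
Sum = 2 + 1 + 2 + 2 + 2 + 2 + 2 + 2 + 2 + 2 + 2 = 21.

21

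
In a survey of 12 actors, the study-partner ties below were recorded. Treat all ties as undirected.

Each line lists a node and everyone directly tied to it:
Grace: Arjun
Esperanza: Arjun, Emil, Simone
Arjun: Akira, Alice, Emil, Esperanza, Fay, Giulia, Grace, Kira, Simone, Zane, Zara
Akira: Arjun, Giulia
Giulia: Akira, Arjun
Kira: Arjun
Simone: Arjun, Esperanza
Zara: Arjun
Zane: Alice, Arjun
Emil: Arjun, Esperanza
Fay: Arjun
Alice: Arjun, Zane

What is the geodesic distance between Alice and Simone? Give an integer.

2

One shortest route is Alice – Arjun – Simone, which uses 2 edges, and Alice and Simone are not directly tied, so nothing shorter exists. So d(Alice,Simone) = 2.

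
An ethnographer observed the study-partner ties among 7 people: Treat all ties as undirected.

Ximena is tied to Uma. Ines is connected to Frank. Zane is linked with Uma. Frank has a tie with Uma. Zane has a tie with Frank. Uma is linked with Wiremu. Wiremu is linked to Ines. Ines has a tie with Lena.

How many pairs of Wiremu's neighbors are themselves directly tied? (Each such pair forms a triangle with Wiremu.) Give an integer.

0

Wiremu's neighbors are Ines and Uma, but none of them are tied to each other, so no triangle contains Wiremu.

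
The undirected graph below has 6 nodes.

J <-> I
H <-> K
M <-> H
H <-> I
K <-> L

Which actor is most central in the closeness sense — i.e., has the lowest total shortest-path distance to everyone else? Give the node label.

Farness (sum of distances to all others) for each node — H:7, I:9, J:13, K:9, L:13, M:11.
The smallest farness is 7, for H, so H has the highest closeness.

H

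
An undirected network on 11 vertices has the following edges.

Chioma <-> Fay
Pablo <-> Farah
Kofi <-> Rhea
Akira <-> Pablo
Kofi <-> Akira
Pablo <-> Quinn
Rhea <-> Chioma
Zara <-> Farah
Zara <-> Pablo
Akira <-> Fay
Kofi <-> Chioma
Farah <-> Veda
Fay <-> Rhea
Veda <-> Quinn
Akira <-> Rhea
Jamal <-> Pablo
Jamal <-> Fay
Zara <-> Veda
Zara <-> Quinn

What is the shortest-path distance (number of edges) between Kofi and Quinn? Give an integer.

3

One shortest route is Kofi – Akira – Pablo – Quinn, which uses 3 edges, and at distance 2 from Kofi we only reach {Fay, Pablo}, which does not include Quinn. So d(Kofi,Quinn) = 3.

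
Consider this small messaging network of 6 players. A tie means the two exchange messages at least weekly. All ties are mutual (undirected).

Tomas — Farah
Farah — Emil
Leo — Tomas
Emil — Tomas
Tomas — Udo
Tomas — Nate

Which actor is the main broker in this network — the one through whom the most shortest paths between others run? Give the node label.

Tomas

Unnormalized betweenness of each node: Emil:0, Farah:0, Leo:0, Nate:0, Tomas:9, Udo:0.
Tomas has the largest value, 9, making it the main broker — the node through which the most shortest paths run.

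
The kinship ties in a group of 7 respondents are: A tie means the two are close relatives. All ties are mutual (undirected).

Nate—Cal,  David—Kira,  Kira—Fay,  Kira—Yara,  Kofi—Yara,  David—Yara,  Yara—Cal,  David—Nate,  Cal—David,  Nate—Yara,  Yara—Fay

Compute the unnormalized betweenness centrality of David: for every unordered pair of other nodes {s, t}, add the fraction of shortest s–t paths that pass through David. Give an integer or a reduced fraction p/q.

1

Pairs whose geodesics pass through David — Kira–Nate: 1/2; Kira–Cal: 1/2.
All other pairs contribute 0.
Summing the contributions gives betweenness(David) = 1.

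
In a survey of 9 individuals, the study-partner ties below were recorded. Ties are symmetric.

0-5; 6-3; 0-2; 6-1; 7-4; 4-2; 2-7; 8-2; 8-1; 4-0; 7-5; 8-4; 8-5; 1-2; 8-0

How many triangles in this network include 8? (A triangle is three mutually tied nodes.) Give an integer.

8's neighbors: 0, 1, 2, 4, and 5.
Neighbor pairs that are themselves tied: 8–0–2; 8–0–4; 8–0–5; 8–1–2; 8–2–4. Each forms one triangle with 8, for 5 in total.

5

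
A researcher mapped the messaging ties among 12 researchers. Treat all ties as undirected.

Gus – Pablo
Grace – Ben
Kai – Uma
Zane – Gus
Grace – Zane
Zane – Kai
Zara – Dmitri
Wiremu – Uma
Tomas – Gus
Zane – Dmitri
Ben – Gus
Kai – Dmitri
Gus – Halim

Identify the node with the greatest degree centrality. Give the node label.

Gus

Degrees — Ben:2, Dmitri:3, Grace:2, Gus:5, Halim:1, Kai:3, Pablo:1, Tomas:1, Uma:2, Wiremu:1, Zane:4, Zara:1.
The maximum is 5, attained only by Gus.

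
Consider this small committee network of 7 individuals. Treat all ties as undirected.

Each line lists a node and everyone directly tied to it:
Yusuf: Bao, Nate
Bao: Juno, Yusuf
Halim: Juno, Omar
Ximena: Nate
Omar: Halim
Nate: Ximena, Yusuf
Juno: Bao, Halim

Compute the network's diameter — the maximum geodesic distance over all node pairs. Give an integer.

Eccentricity of each node (its greatest distance to any other): Bao:3, Halim:5, Juno:4, Nate:5, Omar:6, Ximena:6, Yusuf:4.
The maximum eccentricity is 6, realized for instance by the pair Omar–Ximena via Omar – Halim – Juno – Bao – Yusuf – Nate – Ximena. So the diameter is 6.

6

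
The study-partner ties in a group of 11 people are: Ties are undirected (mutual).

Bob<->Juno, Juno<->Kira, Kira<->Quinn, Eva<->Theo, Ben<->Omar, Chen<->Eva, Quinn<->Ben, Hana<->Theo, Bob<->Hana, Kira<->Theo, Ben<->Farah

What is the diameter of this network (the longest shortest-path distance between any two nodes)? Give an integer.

Eccentricity of each node (its greatest distance to any other): Ben:5, Bob:5, Chen:6, Eva:5, Farah:6, Hana:5, Juno:4, Kira:3, Omar:6, Quinn:4, Theo:4.
The maximum eccentricity is 6, realized for instance by the pair Chen–Farah via Chen – Eva – Theo – Kira – Quinn – Ben – Farah. So the diameter is 6.

6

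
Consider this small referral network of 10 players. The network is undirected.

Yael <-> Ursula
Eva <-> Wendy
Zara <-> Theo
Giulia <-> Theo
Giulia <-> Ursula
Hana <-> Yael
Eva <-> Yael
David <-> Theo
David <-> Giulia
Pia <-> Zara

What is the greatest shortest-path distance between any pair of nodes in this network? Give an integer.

Eccentricity of each node (its greatest distance to any other): David:5, Eva:6, Giulia:4, Hana:6, Pia:7, Theo:5, Ursula:4, Wendy:7, Yael:5, Zara:6.
The maximum eccentricity is 7, realized for instance by the pair Wendy–Pia via Wendy – Eva – Yael – Ursula – Giulia – Theo – Zara – Pia. So the diameter is 7.

7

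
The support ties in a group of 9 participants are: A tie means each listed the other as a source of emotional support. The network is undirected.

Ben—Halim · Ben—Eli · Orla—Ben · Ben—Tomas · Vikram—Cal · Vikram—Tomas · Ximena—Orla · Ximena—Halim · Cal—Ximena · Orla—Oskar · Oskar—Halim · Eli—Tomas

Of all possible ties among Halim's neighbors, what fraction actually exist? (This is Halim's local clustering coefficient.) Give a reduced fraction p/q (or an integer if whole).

0

Halim's neighbors: Ben, Oskar, and Ximena (k = 3).
Possible neighbor pairs: C(3,2) = 3. Edges among them: none → e = 0.
Clustering(Halim) = 0/3 = 0.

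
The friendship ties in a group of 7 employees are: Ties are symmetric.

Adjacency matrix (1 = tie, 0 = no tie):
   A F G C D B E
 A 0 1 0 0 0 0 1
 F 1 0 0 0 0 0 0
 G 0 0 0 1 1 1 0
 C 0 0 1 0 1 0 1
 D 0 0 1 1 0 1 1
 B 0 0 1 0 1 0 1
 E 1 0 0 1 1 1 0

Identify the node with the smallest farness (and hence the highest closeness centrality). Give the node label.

E

Farness (sum of distances to all others) for each node — A:11, B:10, C:10, D:9, E:8, F:16, G:12.
The smallest farness is 8, for E, so E has the highest closeness.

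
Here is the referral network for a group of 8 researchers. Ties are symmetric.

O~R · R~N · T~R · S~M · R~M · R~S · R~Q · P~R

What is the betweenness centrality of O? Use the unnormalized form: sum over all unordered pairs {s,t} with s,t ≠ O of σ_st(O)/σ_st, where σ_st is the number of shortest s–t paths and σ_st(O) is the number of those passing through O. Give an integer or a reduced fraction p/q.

No shortest path between any pair of other nodes passes through O.
Summing the contributions gives betweenness(O) = 0.

0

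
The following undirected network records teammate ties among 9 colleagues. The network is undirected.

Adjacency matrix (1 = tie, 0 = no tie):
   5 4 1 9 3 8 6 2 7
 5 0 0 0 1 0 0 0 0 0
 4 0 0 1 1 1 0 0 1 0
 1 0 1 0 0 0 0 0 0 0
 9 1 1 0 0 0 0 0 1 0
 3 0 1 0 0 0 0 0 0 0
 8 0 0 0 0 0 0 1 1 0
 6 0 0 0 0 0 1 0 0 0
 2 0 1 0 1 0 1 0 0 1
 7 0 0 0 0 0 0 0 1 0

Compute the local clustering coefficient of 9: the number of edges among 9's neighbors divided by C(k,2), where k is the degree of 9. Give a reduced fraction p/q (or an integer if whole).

1/3

9's neighbors: 2, 4, and 5 (k = 3).
Possible neighbor pairs: C(3,2) = 3. Edges among them: 2–4 → e = 1.
Clustering(9) = 1/3.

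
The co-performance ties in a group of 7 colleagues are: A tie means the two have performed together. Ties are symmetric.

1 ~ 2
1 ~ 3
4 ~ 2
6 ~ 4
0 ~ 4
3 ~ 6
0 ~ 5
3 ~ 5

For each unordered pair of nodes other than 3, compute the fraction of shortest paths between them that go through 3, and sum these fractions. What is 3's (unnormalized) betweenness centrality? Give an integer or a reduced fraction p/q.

4

Pairs whose geodesics pass through 3 — 0–1: 1/2; 1–6: 1; 1–5: 1; 2–5: 1/2; 6–5: 1.
All other pairs contribute 0.
Summing the contributions gives betweenness(3) = 4.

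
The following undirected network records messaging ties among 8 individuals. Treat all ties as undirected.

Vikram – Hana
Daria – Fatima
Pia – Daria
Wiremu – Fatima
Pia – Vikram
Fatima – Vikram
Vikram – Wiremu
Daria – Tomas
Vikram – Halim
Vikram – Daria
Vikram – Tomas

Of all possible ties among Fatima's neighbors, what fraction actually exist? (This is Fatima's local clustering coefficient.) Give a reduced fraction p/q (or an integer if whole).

Fatima's neighbors: Daria, Vikram, and Wiremu (k = 3).
Possible neighbor pairs: C(3,2) = 3. Edges among them: Daria–Vikram, Vikram–Wiremu → e = 2.
Clustering(Fatima) = 2/3.

2/3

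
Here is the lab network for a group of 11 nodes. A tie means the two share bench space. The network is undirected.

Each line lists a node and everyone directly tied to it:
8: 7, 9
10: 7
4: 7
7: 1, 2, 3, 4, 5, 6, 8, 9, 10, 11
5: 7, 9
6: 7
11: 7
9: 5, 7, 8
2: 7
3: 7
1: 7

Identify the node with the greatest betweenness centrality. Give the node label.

7

Unnormalized betweenness of each node: 1:0, 2:0, 3:0, 4:0, 5:0, 6:0, 7:85/2, 8:0, 9:1/2, 10:0, 11:0.
7 has the largest value, 85/2, making it the main broker — the node through which the most shortest paths run.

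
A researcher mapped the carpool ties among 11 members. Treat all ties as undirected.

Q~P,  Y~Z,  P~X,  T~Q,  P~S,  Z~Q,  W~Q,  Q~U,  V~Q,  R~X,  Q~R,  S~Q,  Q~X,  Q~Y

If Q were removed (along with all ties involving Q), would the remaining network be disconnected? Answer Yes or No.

Yes

Removing Q leaves {P, R, S, and X} with no path to {W}, so the network splits into 6 components. Q is a cut vertex.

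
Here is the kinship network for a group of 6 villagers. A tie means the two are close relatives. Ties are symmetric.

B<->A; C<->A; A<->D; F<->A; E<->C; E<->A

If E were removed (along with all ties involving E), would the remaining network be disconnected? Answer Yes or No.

No

Even without E, every remaining node can still reach every other (the residual graph is connected), so E is not a cut vertex.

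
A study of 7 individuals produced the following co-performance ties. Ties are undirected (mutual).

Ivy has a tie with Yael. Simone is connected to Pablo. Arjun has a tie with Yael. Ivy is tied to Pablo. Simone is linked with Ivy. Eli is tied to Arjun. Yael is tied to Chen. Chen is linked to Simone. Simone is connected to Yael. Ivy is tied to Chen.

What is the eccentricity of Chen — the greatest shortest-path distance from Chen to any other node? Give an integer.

3

Distances from Chen: Arjun:2, Eli:3, Ivy:1, Pablo:2, Simone:1, Yael:1.
The largest is 3 (to Eli), so the eccentricity of Chen is 3.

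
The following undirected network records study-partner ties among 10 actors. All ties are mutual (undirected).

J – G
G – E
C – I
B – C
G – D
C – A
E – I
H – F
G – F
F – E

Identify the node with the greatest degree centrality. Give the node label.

G

Degrees — A:1, B:1, C:3, D:1, E:3, F:3, G:4, H:1, I:2, J:1.
The maximum is 4, attained only by G.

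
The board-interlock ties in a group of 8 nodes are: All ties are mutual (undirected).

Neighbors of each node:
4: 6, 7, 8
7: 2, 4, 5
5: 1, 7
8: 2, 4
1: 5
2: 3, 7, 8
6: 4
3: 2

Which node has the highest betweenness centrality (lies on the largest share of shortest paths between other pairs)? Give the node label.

Unnormalized betweenness of each node: 1:0, 2:15/2, 3:0, 4:15/2, 5:6, 6:0, 7:12, 8:2.
7 has the largest value, 12, making it the main broker — the node through which the most shortest paths run.

7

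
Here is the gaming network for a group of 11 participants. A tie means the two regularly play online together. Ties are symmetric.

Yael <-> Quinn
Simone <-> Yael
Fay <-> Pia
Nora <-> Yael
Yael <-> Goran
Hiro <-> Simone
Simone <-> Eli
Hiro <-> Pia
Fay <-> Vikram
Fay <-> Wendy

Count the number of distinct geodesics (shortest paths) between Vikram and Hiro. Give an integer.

The shortest distance is 3, and the only length-3 path is Vikram–Fay–Pia–Hiro. So there is exactly 1 shortest path.

1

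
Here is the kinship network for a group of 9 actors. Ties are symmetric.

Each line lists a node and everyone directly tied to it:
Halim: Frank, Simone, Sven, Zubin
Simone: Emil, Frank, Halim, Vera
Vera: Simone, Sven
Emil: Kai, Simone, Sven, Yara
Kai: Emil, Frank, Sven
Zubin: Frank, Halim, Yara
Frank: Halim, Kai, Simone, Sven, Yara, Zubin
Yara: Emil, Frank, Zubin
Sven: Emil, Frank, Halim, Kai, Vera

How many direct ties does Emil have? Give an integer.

4

Emil is directly tied to Kai, Simone, Sven, and Yara. That is 4 neighbors, so the degree of Emil is 4.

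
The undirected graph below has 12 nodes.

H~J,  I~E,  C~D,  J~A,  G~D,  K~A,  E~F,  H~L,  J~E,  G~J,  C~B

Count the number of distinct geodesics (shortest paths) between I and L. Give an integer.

1

The shortest distance is 4, and the only length-4 path is I–E–J–H–L. So there is exactly 1 shortest path.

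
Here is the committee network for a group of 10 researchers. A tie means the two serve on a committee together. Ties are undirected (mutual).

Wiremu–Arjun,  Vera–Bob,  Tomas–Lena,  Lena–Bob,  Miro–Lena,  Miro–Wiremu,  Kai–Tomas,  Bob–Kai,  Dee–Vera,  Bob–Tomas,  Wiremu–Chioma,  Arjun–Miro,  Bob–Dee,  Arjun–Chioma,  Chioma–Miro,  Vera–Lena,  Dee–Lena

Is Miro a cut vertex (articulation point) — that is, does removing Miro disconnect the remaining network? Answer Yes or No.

Removing Miro leaves {Bob, Dee, Kai, Lena, Tomas, and Vera} with no path to {Arjun, Chioma, and Wiremu}, so the network splits into 2 components. Miro is a cut vertex.

Yes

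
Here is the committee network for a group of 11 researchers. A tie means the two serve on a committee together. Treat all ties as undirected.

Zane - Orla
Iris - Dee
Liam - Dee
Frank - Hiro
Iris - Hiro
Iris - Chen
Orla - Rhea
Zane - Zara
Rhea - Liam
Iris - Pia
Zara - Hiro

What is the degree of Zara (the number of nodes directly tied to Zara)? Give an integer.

Zara is directly tied to Hiro and Zane. That is 2 neighbors, so the degree of Zara is 2.

2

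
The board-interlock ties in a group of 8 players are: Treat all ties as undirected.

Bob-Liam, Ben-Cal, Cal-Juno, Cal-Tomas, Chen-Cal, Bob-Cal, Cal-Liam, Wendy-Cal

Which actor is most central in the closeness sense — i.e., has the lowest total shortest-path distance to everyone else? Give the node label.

Cal

Farness (sum of distances to all others) for each node — Ben:13, Bob:12, Cal:7, Chen:13, Juno:13, Liam:12, Tomas:13, Wendy:13.
The smallest farness is 7, for Cal, so Cal has the highest closeness.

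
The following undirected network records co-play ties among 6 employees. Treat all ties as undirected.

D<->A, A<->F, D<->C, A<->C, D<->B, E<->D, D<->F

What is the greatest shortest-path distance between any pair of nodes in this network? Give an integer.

2

Eccentricity of each node (its greatest distance to any other): A:2, B:2, C:2, D:1, E:2, F:2.
The maximum eccentricity is 2, realized for instance by the pair B–F via B – D – F. So the diameter is 2.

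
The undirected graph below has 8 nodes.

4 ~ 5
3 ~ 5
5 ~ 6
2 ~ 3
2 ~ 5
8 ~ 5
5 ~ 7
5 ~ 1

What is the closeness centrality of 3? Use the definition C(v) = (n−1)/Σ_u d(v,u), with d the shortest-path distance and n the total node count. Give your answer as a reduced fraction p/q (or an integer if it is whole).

Distances from 3: 1:2, 2:1, 4:2, 5:1, 6:2, 7:2, 8:2. Sum = 12.
n = 8, so closeness = 7/12.

7/12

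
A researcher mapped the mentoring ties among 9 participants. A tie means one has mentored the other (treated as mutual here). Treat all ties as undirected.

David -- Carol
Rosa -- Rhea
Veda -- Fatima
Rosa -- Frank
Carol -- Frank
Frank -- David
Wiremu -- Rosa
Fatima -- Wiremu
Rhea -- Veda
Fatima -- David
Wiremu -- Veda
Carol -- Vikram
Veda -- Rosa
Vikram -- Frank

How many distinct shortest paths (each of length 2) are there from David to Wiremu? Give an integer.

The shortest distance is 2, and the only length-2 path is David–Fatima–Wiremu. So there is exactly 1 shortest path.

1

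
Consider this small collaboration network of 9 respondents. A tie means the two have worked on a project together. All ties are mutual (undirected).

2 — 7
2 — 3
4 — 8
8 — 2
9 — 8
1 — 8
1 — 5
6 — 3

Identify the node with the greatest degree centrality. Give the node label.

Degrees — 1:2, 2:3, 3:2, 4:1, 5:1, 6:1, 7:1, 8:4, 9:1.
The maximum is 4, attained only by 8.

8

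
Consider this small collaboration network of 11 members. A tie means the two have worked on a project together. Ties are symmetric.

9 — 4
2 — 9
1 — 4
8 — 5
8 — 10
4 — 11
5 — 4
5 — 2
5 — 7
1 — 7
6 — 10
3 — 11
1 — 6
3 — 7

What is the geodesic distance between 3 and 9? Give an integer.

3

One shortest route is 3 – 11 – 4 – 9, which uses 3 edges, and at distance 2 from 3 we only reach {1, 4, 5}, which does not include 9. So d(3,9) = 3.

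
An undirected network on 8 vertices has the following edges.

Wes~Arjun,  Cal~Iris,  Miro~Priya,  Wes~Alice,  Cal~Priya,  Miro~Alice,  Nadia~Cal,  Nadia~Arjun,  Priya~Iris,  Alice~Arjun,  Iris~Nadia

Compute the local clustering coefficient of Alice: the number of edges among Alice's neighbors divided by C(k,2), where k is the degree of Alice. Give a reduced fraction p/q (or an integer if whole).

1/3

Alice's neighbors: Arjun, Miro, and Wes (k = 3).
Possible neighbor pairs: C(3,2) = 3. Edges among them: Arjun–Wes → e = 1.
Clustering(Alice) = 1/3.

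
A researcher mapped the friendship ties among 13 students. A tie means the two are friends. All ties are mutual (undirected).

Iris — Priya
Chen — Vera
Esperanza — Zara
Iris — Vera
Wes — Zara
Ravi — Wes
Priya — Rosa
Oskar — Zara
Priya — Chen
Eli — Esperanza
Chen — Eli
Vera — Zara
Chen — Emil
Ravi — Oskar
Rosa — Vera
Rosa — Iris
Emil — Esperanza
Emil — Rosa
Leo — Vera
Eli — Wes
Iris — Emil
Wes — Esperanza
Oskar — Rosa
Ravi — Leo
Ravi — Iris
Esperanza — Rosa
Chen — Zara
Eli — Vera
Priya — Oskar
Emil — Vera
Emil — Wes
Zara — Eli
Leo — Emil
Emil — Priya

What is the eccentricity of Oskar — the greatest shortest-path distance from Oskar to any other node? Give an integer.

Distances from Oskar: Chen:2, Eli:2, Emil:2, Esperanza:2, Iris:2, Leo:2, Priya:1, Ravi:1, Rosa:1, Vera:2, Wes:2, Zara:1.
The largest is 2 (to Eli, Esperanza, Vera, Wes, Chen, Emil, Iris, and Leo), so the eccentricity of Oskar is 2.

2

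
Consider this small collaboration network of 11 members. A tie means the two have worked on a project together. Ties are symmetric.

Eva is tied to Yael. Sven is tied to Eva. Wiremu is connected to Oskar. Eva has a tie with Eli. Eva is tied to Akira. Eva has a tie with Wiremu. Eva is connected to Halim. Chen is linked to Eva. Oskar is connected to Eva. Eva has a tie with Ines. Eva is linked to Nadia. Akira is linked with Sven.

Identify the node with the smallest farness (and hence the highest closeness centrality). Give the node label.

Eva

Farness (sum of distances to all others) for each node — Akira:18, Chen:19, Eli:19, Eva:10, Halim:19, Ines:19, Nadia:19, Oskar:18, Sven:18, Wiremu:18, Yael:19.
The smallest farness is 10, for Eva, so Eva has the highest closeness.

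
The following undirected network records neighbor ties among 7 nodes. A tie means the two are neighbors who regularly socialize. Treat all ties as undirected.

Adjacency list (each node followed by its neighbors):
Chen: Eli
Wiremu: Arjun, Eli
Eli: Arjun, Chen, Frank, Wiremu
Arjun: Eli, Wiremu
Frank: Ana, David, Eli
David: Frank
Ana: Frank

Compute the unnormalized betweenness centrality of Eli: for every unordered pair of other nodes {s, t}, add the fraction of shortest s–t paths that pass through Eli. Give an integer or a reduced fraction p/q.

11

Pairs whose geodesics pass through Eli — David–Wiremu: 1; David–Chen: 1; David–Arjun: 1; Wiremu–Chen: 1; Wiremu–Ana: 1; Wiremu–Frank: 1; Chen–Ana: 1; Chen–Frank: 1; Chen–Arjun: 1; Ana–Arjun: 1; Frank–Arjun: 1.
All other pairs contribute 0.
Summing the contributions gives betweenness(Eli) = 11.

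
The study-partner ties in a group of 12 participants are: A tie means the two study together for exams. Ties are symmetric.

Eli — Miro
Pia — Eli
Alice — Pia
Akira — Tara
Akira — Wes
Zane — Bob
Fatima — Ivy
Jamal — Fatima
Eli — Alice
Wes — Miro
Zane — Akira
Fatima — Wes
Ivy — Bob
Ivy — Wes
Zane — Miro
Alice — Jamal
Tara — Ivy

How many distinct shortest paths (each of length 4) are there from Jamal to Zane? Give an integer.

The shortest distance is 4. The length-4 paths are: Jamal–Fatima–Ivy–Bob–Zane; Jamal–Alice–Eli–Miro–Zane; Jamal–Fatima–Wes–Miro–Zane; Jamal–Fatima–Wes–Akira–Zane.
That gives 4 distinct shortest paths.

4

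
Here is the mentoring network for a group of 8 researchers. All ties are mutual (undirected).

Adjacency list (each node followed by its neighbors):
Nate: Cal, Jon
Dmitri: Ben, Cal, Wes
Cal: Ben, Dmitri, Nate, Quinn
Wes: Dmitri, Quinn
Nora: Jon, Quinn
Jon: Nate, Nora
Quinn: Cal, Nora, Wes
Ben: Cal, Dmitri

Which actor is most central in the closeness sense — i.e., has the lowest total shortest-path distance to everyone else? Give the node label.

Cal

Farness (sum of distances to all others) for each node — Ben:14, Cal:10, Dmitri:13, Jon:15, Nate:13, Nora:14, Quinn:11, Wes:14.
The smallest farness is 10, for Cal, so Cal has the highest closeness.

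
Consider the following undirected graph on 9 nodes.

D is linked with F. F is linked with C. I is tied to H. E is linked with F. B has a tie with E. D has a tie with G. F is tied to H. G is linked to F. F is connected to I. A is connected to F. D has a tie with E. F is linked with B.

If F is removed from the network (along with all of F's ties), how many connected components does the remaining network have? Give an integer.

4

Without F, the remaining ties split the others into: {A}; {H, I}; {B, D, E, G}; {C}.
That's 4 separate components.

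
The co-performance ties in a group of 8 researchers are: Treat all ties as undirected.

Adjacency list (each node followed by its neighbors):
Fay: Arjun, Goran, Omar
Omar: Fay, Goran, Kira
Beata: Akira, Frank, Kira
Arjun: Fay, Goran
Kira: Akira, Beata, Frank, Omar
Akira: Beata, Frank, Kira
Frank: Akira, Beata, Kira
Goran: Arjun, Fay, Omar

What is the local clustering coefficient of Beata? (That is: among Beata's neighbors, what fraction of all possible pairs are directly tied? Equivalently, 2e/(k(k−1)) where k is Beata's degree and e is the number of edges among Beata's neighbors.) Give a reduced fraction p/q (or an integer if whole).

Beata's neighbors: Akira, Frank, and Kira (k = 3).
Possible neighbor pairs: C(3,2) = 3. Edges among them: Akira–Frank, Akira–Kira, Frank–Kira → e = 3.
Clustering(Beata) = 3/3 = 1.

1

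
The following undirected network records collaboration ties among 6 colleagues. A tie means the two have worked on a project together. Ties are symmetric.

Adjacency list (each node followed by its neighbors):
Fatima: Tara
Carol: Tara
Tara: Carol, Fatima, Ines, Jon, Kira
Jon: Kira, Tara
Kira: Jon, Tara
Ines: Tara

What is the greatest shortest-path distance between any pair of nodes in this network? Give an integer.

Eccentricity of each node (its greatest distance to any other): Carol:2, Fatima:2, Ines:2, Jon:2, Kira:2, Tara:1.
The maximum eccentricity is 2, realized for instance by the pair Carol–Ines via Carol – Tara – Ines. So the diameter is 2.

2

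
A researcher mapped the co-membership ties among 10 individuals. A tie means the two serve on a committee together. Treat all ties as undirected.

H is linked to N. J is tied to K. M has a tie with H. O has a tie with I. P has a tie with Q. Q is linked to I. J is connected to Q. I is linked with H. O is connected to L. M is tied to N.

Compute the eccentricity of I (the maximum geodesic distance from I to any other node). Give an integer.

3

Distances from I: H:1, J:2, K:3, L:2, M:2, N:2, O:1, P:2, Q:1.
The largest is 3 (to K), so the eccentricity of I is 3.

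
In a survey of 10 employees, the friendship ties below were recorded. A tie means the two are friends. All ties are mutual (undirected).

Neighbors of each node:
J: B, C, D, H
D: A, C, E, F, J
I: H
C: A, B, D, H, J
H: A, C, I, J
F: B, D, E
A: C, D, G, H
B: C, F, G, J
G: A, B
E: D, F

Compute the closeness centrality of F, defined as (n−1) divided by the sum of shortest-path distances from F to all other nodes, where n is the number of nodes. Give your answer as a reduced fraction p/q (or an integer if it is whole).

Distances from F: A:2, B:1, C:2, D:1, E:1, G:2, H:3, I:4, J:2. Sum = 18.
n = 10, so closeness = 9/18 = 1/2.

1/2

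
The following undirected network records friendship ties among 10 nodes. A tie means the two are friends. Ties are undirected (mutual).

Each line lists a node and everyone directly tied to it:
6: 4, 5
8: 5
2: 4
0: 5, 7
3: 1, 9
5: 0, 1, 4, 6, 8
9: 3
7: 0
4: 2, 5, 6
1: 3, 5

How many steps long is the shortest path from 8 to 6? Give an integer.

One shortest route is 8 – 5 – 6, which uses 2 edges, and 8 and 6 are not directly tied, so nothing shorter exists. So d(8,6) = 2.

2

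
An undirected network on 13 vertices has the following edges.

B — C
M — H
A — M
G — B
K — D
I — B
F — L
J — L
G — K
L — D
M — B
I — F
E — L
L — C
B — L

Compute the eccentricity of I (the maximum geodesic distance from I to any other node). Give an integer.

3

Distances from I: A:3, B:1, C:2, D:3, E:3, F:1, G:2, H:3, J:3, K:3, L:2, M:2.
The largest is 3 (to J, D, E, A, H, and K), so the eccentricity of I is 3.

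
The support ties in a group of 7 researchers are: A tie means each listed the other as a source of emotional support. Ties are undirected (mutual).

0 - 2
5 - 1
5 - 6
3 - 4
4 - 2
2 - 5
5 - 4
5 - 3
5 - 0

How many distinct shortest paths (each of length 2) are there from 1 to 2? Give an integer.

1

The shortest distance is 2, and the only length-2 path is 1–5–2. So there is exactly 1 shortest path.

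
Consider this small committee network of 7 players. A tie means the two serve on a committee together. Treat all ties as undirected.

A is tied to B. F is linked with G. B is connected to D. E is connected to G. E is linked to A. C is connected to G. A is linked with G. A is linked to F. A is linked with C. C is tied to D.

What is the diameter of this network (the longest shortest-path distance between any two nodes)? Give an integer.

3

Eccentricity of each node (its greatest distance to any other): A:2, B:2, C:2, D:3, E:3, F:3, G:2.
The maximum eccentricity is 3, realized for instance by the pair F–D via F – G – C – D. So the diameter is 3.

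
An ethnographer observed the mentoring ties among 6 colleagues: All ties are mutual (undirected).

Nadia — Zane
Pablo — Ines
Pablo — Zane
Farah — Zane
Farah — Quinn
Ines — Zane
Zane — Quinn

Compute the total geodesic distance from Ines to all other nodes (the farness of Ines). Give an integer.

Distances from Ines: Farah:2, Nadia:2, Pablo:1, Quinn:2, Zane:1.
Sum = 2 + 2 + 1 + 2 + 1 = 8.

8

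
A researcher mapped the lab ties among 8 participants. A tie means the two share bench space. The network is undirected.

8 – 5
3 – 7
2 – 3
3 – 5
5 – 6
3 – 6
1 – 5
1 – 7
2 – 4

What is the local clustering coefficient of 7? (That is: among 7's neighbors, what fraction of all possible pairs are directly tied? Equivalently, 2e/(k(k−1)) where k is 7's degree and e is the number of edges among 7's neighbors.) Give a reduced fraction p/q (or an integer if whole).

0

7's neighbors: 1 and 3 (k = 2).
Possible neighbor pairs: C(2,2) = 1. Edges among them: none → e = 0.
Clustering(7) = 0/1.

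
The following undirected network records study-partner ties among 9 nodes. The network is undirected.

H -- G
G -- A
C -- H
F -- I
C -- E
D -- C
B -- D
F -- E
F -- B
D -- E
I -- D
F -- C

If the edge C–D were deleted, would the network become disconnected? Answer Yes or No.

No

Even without that edge, C still reaches D via C – E – D, so the network stays connected. Not a bridge.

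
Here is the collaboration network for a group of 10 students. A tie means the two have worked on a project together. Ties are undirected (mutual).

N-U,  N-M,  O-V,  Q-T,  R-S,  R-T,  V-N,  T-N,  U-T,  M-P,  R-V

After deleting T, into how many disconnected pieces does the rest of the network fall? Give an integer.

Without T, the remaining ties split the others into: {M, N, O, P, R, S, U, V}; {Q}.
That's 2 separate components.

2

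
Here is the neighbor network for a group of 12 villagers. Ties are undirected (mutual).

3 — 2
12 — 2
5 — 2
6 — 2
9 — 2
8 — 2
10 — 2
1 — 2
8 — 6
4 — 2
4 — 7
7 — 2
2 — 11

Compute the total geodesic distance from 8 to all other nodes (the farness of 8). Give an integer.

Distances from 8: 1:2, 2:1, 3:2, 4:2, 5:2, 6:1, 7:2, 9:2, 10:2, 11:2, 12:2.
Sum = 2 + 1 + 2 + 2 + 2 + 1 + 2 + 2 + 2 + 2 + 2 = 20.

20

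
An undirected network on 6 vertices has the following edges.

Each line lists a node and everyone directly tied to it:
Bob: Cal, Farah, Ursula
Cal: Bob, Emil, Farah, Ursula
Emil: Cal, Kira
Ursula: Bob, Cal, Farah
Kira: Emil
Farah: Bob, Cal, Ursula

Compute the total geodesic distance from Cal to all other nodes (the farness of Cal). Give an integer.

Distances from Cal: Bob:1, Emil:1, Farah:1, Kira:2, Ursula:1.
Sum = 1 + 1 + 1 + 2 + 1 = 6.

6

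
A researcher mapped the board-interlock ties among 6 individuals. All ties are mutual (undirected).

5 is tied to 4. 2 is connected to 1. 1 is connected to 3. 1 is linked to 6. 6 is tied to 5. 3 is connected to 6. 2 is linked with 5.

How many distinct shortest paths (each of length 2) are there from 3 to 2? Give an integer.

The shortest distance is 2, and the only length-2 path is 3–1–2. So there is exactly 1 shortest path.

1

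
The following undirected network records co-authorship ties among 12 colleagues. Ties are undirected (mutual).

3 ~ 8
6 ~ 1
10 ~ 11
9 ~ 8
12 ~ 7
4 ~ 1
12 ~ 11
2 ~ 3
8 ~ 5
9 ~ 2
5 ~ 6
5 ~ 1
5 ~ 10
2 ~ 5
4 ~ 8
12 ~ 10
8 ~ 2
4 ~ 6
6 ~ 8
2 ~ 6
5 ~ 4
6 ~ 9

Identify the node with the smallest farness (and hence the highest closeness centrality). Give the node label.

Farness (sum of distances to all others) for each node — 1:24, 2:21, 3:29, 4:22, 5:17, 6:20, 7:38, 8:20, 9:27, 10:21, 11:29, 12:28.
The smallest farness is 17, for 5, so 5 has the highest closeness.

5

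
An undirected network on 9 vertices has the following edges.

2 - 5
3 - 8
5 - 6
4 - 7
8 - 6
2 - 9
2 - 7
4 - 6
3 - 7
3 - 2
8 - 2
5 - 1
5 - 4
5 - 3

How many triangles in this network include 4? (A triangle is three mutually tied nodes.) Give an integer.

1

4's neighbors: 5, 6, and 7.
Neighbor pairs that are themselves tied: 4–5–6. Each forms one triangle with 4, for 1 in total.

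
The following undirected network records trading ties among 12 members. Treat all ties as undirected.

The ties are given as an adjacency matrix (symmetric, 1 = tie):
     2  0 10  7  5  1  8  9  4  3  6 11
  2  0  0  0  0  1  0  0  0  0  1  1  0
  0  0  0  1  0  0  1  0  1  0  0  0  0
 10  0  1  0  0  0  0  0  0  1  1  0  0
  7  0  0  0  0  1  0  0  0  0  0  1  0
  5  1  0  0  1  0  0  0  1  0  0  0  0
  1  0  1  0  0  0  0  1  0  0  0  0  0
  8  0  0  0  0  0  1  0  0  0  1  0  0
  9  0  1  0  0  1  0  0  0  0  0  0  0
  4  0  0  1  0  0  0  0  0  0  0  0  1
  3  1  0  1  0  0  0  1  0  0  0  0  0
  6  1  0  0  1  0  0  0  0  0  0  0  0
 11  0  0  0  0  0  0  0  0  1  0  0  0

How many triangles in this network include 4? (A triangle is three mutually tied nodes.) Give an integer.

0

4's neighbors are 10 and 11, but none of them are tied to each other, so no triangle contains 4.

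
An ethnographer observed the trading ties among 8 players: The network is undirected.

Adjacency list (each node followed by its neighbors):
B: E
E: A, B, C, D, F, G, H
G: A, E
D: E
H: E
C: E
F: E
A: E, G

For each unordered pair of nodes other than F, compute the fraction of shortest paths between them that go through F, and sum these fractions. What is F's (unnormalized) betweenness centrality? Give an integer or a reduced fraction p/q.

0

No shortest path between any pair of other nodes passes through F.
Summing the contributions gives betweenness(F) = 0.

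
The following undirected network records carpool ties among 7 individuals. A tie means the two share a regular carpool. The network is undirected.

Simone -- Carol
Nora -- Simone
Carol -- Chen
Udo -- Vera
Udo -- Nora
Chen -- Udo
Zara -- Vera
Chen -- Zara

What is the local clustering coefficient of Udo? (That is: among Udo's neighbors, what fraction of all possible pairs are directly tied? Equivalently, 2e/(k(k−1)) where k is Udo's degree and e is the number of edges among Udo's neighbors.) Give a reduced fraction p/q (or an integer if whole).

Udo's neighbors: Chen, Nora, and Vera (k = 3).
Possible neighbor pairs: C(3,2) = 3. Edges among them: none → e = 0.
Clustering(Udo) = 0/3 = 0.

0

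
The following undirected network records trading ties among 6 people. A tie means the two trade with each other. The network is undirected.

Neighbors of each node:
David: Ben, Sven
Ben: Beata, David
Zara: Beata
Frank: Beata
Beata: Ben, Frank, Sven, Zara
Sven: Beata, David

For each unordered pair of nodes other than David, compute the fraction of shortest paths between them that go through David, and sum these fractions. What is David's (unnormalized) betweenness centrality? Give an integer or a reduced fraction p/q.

Pairs whose geodesics pass through David — Ben–Sven: 1/2.
All other pairs contribute 0.
Summing the contributions gives betweenness(David) = 1/2.

1/2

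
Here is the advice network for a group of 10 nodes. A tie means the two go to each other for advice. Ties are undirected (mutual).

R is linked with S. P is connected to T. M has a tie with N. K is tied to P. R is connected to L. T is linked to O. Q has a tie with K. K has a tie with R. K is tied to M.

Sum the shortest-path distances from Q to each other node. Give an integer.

Distances from Q: K:1, L:3, M:2, N:3, O:4, P:2, R:2, S:3, T:3.
Sum = 1 + 3 + 2 + 3 + 4 + 2 + 2 + 3 + 3 = 23.

23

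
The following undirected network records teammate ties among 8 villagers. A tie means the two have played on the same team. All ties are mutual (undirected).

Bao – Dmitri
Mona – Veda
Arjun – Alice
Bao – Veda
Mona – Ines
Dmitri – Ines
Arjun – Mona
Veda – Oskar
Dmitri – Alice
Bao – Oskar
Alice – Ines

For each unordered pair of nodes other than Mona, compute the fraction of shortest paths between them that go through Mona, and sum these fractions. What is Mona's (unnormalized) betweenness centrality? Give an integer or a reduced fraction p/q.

31/6

Pairs whose geodesics pass through Mona — Ines–Oskar: 1/2; Ines–Veda: 1; Ines–Arjun: 1/2; Bao–Arjun: 1/2; Oskar–Arjun: 1; Veda–Arjun: 1; Veda–Alice: 2/3.
All other pairs contribute 0.
Summing the contributions gives betweenness(Mona) = 31/6.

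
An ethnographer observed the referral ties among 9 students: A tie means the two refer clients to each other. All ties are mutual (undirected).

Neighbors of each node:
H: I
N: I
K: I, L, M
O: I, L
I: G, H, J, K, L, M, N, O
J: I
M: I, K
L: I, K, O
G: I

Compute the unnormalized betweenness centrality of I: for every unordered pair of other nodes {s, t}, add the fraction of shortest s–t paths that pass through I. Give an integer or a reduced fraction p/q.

Pairs whose geodesics pass through I — H–K: 1; H–N: 1; H–L: 1; H–G: 1; H–O: 1; H–M: 1; H–J: 1; K–N: 1; K–G: 1; K–O: 1/2; K–J: 1; N–L: 1; N–G: 1; N–O: 1 … (+11 more pairs).
All other pairs contribute 0.
Summing the contributions gives betweenness(I) = 24.

24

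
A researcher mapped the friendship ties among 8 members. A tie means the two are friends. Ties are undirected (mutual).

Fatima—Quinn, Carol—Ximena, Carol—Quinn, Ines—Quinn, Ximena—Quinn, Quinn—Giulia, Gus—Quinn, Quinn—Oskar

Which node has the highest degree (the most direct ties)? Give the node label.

Quinn

Degrees — Carol:2, Fatima:1, Giulia:1, Gus:1, Ines:1, Oskar:1, Quinn:7, Ximena:2.
The maximum is 7, attained only by Quinn.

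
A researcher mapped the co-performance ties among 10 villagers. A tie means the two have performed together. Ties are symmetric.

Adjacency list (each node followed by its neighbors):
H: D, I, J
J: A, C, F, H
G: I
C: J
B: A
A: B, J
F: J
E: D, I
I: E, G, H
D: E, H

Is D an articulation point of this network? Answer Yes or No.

No

Even without D, every remaining node can still reach every other (the residual graph is connected), so D is not a cut vertex.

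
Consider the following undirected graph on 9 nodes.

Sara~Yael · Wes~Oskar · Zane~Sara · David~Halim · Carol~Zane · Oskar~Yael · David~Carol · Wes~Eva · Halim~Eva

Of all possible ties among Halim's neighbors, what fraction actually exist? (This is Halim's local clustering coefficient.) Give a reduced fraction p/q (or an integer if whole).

Halim's neighbors: David and Eva (k = 2).
Possible neighbor pairs: C(2,2) = 1. Edges among them: none → e = 0.
Clustering(Halim) = 0/1.

0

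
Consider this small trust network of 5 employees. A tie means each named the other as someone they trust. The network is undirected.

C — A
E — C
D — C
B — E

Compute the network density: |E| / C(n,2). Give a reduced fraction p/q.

There are 4 edges and 5 nodes, so the maximum possible is C(5,2) = 10.
Density = 4/10 = 2/5.

2/5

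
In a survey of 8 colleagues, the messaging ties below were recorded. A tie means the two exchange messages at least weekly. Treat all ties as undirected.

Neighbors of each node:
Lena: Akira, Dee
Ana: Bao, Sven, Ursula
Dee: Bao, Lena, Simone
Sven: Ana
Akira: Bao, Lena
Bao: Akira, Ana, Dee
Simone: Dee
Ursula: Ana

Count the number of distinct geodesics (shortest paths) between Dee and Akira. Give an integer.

2

The shortest distance is 2. The length-2 paths are: Dee–Bao–Akira; Dee–Lena–Akira.
That gives 2 distinct shortest paths.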